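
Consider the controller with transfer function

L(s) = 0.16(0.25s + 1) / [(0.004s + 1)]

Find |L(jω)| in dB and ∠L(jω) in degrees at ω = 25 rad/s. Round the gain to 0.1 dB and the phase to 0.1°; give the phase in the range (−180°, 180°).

0.1 dB, 75.2°

At ω = 25 rad/s:
zero (1 + j25·0.25) = 1 + j6.25 → |·| ≈ 6.3295, ∠ ≈ 80.91°
pole (1 + j25·0.004) = 1 + j0.1 → |·| ≈ 1.005, ∠ ≈ 5.71°
|L| = 0.16 · 6.3295 / (1.005) ≈ 1.0077
Gain = 20 log₁₀(1.0077) ≈ 0.07 dB
∠L = (80.91°) − (5.71°) = 75.20°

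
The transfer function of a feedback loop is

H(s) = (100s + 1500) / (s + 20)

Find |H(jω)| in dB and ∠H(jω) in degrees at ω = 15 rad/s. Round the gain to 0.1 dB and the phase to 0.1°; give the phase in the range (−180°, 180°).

Substitute s = j15:
Numerator: 100(j15) + 1500 = 1500 + j1500
Denominator: (j15) + 20 = 20 + j15
|N| = √(1500² + 1500²) ≈ 2121.3, ∠N ≈ 45.00°
|D| = √(20² + 15²) ≈ 25, ∠D ≈ 36.87°
|H| = 2121.3 / 25 ≈ 84.852
Gain = 20 log₁₀(84.852) ≈ 38.57 dB
∠H = 45.00° − 36.87° = 8.13°

38.6 dB, 8.1°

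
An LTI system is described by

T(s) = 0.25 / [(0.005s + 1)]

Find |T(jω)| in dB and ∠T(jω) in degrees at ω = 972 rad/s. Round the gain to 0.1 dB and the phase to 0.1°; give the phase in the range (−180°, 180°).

At ω = 972 rad/s:
pole (1 + j972·0.005) = 1 + j4.86 → |·| ≈ 4.9618, ∠ ≈ 78.37°
|T| = 0.25 · 1 / (4.9618) ≈ 0.050385
Gain = 20 log₁₀(0.050385) ≈ -25.95 dB
∠T = (0°) − (78.37°) = -78.37°

-26.0 dB, -78.4°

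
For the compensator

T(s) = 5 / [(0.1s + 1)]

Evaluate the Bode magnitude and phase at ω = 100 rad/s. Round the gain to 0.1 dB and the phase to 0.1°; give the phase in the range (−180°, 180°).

-6.1 dB, -84.3°

At ω = 100 rad/s:
pole (1 + j100·0.1) = 1 + j10 → |·| ≈ 10.05, ∠ ≈ 84.29°
|T| = 5 · 1 / (10.05) ≈ 0.49751
Gain = 20 log₁₀(0.49751) ≈ -6.06 dB
∠T = (0°) − (84.29°) = -84.29°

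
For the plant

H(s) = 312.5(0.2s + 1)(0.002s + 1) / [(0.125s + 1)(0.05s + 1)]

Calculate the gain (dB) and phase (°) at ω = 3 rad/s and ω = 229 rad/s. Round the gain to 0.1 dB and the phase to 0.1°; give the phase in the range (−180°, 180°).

ω = 3: 50.6 dB, 2.2°; ω = 229: 33.6 dB, -59.7°

At ω = 3 rad/s:
zero (1 + j3·0.2) = 1 + j0.6 → |·| ≈ 1.1662, ∠ ≈ 30.96°
zero (1 + j3·0.002) = 1 + j0.006 → |·| ≈ 1, ∠ ≈ 0.34°
pole (1 + j3·0.125) = 1 + j0.375 → |·| ≈ 1.068, ∠ ≈ 20.56°
pole (1 + j3·0.05) = 1 + j0.15 → |·| ≈ 1.0112, ∠ ≈ 8.53°
|H| = 312.5 · 1.1662 · 1 / (1.068 · 1.0112) ≈ 337.45
Gain = 20 log₁₀(337.45) ≈ 50.56 dB
∠H = (30.96° + 0.34°) − (20.56° + 8.53°) = 2.21°

At ω = 229 rad/s:
zero (1 + j229·0.2) = 1 + j45.8 → |·| ≈ 45.811, ∠ ≈ 88.75°
zero (1 + j229·0.002) = 1 + j0.458 → |·| ≈ 1.0999, ∠ ≈ 24.61°
pole (1 + j229·0.125) = 1 + j28.625 → |·| ≈ 28.642, ∠ ≈ 88.00°
pole (1 + j229·0.05) = 1 + j11.45 → |·| ≈ 11.494, ∠ ≈ 85.01°
|H| = 312.5 · 45.811 · 1.0999 / (28.642 · 11.494) ≈ 47.83
Gain = 20 log₁₀(47.83) ≈ 33.59 dB
∠H = (88.75° + 24.61°) − (88.00° + 85.01°) = -59.65°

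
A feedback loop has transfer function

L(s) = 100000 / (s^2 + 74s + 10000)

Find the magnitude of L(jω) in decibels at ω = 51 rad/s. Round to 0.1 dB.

At s = jω = j51:
quadratic: (j51)² + 74·j51 + 10000 = 7399 + j3774 → |·| ≈ 8305.9, ∠ ≈ 27.02°
|L| = 100000 / 8305.9 ≈ 12.04
Gain = 20 log₁₀(12.04) ≈ 21.61 dB

21.6 dB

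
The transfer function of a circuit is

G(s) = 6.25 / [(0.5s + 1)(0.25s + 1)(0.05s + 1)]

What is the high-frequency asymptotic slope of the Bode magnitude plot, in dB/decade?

-60 dB/decade

Each pole contributes −20 dB/decade at high frequency; each zero contributes +20 dB/decade.
Net: 0 zero(s) − 3 pole(s) → -60 dB/decade.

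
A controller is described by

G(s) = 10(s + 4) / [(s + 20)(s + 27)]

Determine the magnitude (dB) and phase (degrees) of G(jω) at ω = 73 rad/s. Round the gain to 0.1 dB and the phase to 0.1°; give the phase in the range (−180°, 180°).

-18.1 dB, -57.5°

At s = jω = j73:
zero (s+4): 4 + j73 → |·| = √(4²+73²) = √5345 ≈ 73.11, ∠ = arctan(73/4) ≈ 86.86°
pole (s+20): 20 + j73 → |·| = √(20²+73²) = √5729 ≈ 75.69, ∠ = arctan(73/20) ≈ 74.68°
pole (s+27): 27 + j73 → |·| = √(27²+73²) = √6058 ≈ 77.833, ∠ = arctan(73/27) ≈ 69.70°
|G| = 10 · 73.11 / 5891.2 ≈ 0.1241
Gain = 20 log₁₀(0.1241) ≈ -18.12 dB
∠G = 86.86° − 144.38° = -57.52°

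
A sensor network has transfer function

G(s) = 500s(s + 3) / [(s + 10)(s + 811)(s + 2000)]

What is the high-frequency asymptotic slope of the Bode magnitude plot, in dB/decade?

Each pole contributes −20 dB/decade at high frequency; each zero contributes +20 dB/decade.
Net: 2 zero(s) − 3 pole(s) → -20 dB/decade.

-20 dB/decade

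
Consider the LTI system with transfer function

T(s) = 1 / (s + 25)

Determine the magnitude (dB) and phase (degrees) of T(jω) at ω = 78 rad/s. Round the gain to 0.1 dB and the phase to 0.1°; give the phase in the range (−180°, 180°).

-38.3 dB, -72.2°

At s = jω = j78:
pole (s+25): 25 + j78 → |·| = √(25²+78²) = √6709 ≈ 81.908, ∠ = arctan(78/25) ≈ 72.23°
|T| = 1 / 81.908 ≈ 0.012209
Gain = 20 log₁₀(0.012209) ≈ -38.27 dB
∠T = 0.00° − 72.23° = -72.23°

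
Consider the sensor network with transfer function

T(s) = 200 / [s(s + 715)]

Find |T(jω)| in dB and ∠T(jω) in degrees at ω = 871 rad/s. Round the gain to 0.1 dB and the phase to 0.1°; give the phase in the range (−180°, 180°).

At s = jω = j871:
pole (s+715): 715 + j871 → |·| = √(715²+871²) = √1269866 ≈ 1126.9, ∠ = arctan(871/715) ≈ 50.62°
pole at origin: |s| = 871, ∠ = 90.00° (in denominator)
|T| = 200 / 9.8153e+05 ≈ 0.00020376
Gain = 20 log₁₀(0.00020376) ≈ -73.82 dB
∠T = 0.00° − 140.62° = -140.62°

-73.8 dB, -140.6°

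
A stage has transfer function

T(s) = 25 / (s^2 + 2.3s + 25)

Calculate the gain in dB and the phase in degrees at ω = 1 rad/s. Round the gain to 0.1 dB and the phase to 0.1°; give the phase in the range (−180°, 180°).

0.3 dB, -5.5°

At s = jω = j1:
quadratic: (j1)² + 2.3·j1 + 25 = 24 + j2.3 → |·| ≈ 24.11, ∠ ≈ 5.47°
|T| = 25 / 24.11 ≈ 1.0369
Gain = 20 log₁₀(1.0369) ≈ 0.31 dB
∠T = 0.00° − 5.47° = -5.47°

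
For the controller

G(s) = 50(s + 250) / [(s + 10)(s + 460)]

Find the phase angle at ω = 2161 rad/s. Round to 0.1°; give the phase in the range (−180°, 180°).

At s = jω = j2161:
zero (s+250): 250 + j2161 → |·| = √(250²+2161²) = √4732421 ≈ 2175.4, ∠ = arctan(2161/250) ≈ 83.40°
pole (s+10): 10 + j2161 → |·| = √(10²+2161²) = √4670021 ≈ 2161, ∠ = arctan(2161/10) ≈ 89.73°
pole (s+460): 460 + j2161 → |·| = √(460²+2161²) = √4881521 ≈ 2209.4, ∠ = arctan(2161/460) ≈ 77.98°
∠G = 83.40° − 167.71° = -84.31°

-84.3°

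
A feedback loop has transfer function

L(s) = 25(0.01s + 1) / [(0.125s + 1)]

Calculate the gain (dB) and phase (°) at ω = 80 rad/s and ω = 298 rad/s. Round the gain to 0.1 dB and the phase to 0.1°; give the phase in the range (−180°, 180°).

At ω = 80 rad/s:
zero (1 + j80·0.01) = 1 + j0.8 → |·| ≈ 1.2806, ∠ ≈ 38.66°
pole (1 + j80·0.125) = 1 + j10 → |·| ≈ 10.05, ∠ ≈ 84.29°
|L| = 25 · 1.2806 / (10.05) ≈ 3.1856
Gain = 20 log₁₀(3.1856) ≈ 10.06 dB
∠L = (38.66°) − (84.29°) = -45.63°

At ω = 298 rad/s:
zero (1 + j298·0.01) = 1 + j2.98 → |·| ≈ 3.1433, ∠ ≈ 71.45°
pole (1 + j298·0.125) = 1 + j37.25 → |·| ≈ 37.263, ∠ ≈ 88.46°
|L| = 25 · 3.1433 / (37.263) ≈ 2.1089
Gain = 20 log₁₀(2.1089) ≈ 6.48 dB
∠L = (71.45°) − (88.46°) = -17.01°

ω = 80: 10.1 dB, -45.6°; ω = 298: 6.5 dB, -17.0°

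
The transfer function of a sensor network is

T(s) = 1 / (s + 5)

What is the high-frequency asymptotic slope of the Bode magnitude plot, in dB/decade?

Each pole contributes −20 dB/decade at high frequency; each zero contributes +20 dB/decade.
Net: 0 zero(s) − 1 pole(s) → -20 dB/decade.

-20 dB/decade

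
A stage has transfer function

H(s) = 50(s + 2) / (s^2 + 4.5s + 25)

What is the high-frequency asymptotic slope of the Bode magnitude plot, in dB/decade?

Each pole contributes −20 dB/decade at high frequency; each zero contributes +20 dB/decade.
Net: 1 zero(s) − 2 pole(s) → -20 dB/decade.

-20 dB/decade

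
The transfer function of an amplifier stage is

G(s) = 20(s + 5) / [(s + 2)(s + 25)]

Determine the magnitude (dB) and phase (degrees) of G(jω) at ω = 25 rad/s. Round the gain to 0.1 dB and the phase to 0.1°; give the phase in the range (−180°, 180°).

At s = jω = j25:
zero (s+5): 5 + j25 → |·| = √(5²+25²) = √650 ≈ 25.495, ∠ = arctan(25/5) ≈ 78.69°
pole (s+2): 2 + j25 → |·| = √(2²+25²) = √629 ≈ 25.08, ∠ = arctan(25/2) ≈ 85.43°
pole (s+25): 25 + j25 → |·| = √(25²+25²) = √1250 ≈ 35.355, ∠ = arctan(25/25) ≈ 45.00°
|G| = 20 · 25.495 / 886.7 ≈ 0.57505
Gain = 20 log₁₀(0.57505) ≈ -4.81 dB
∠G = 78.69° − 130.43° = -51.74°

-4.8 dB, -51.7°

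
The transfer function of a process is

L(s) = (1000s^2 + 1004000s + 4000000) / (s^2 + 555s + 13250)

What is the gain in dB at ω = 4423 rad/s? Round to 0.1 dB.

Substitute s = j4423:
Numerator: 1000(j4423)^2 + 1004000(j4423) + 4000000 = -19558929000 + j4440692000
Denominator: (j4423)^2 + 555(j4423) + 13250 = -19549679 + j2454765
|N| = √(19558929000² + 4440692000²) ≈ 2.0057e+10, ∠N ≈ 167.21°
|D| = √(19549679² + 2454765²) ≈ 1.9703e+07, ∠D ≈ 172.84°
|L| = 2.0057e+10 / 1.9703e+07 ≈ 1018
Gain = 20 log₁₀(1018) ≈ 60.15 dB

60.2 dB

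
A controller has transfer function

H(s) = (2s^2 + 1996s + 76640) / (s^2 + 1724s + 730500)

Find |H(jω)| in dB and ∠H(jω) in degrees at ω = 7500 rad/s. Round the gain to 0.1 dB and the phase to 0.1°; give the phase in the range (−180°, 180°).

6.0 dB, 5.5°

Substitute s = j7500:
Numerator: 2(j7500)^2 + 1996(j7500) + 76640 = -112423360 + j14970000
Denominator: (j7500)^2 + 1724(j7500) + 730500 = -55519500 + j12930000
|N| = √(112423360² + 14970000²) ≈ 1.1342e+08, ∠N ≈ 172.42°
|D| = √(55519500² + 12930000²) ≈ 5.7005e+07, ∠D ≈ 166.89°
|H| = 1.1342e+08 / 5.7005e+07 ≈ 1.9897
Gain = 20 log₁₀(1.9897) ≈ 5.98 dB
∠H = 172.42° − 166.89° = 5.53°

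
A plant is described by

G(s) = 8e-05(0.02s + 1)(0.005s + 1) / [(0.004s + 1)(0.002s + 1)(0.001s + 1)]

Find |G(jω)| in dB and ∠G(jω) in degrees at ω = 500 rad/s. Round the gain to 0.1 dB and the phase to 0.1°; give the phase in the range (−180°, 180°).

At ω = 500 rad/s:
zero (1 + j500·0.02) = 1 + j10 → |·| ≈ 10.05, ∠ ≈ 84.29°
zero (1 + j500·0.005) = 1 + j2.5 → |·| ≈ 2.6926, ∠ ≈ 68.20°
pole (1 + j500·0.004) = 1 + j2 → |·| ≈ 2.2361, ∠ ≈ 63.43°
pole (1 + j500·0.002) = 1 + j1 → |·| ≈ 1.4142, ∠ ≈ 45.00°
pole (1 + j500·0.001) = 1 + j0.5 → |·| ≈ 1.118, ∠ ≈ 26.57°
|G| = 8e-05 · 10.05 · 2.6926 / (2.2361 · 1.4142 · 1.118) ≈ 0.00061233
Gain = 20 log₁₀(0.00061233) ≈ -64.26 dB
∠G = (84.29° + 68.20°) − (63.43° + 45.00° + 26.57°) = 17.49°

-64.3 dB, 17.5°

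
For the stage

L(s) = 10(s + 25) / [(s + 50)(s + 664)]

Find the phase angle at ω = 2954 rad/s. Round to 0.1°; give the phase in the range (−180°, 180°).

At s = jω = j2954:
zero (s+25): 25 + j2954 → |·| = √(25²+2954²) = √8726741 ≈ 2954.1, ∠ = arctan(2954/25) ≈ 89.52°
pole (s+50): 50 + j2954 → |·| = √(50²+2954²) = √8728616 ≈ 2954.4, ∠ = arctan(2954/50) ≈ 89.03°
pole (s+664): 664 + j2954 → |·| = √(664²+2954²) = √9167012 ≈ 3027.7, ∠ = arctan(2954/664) ≈ 77.33°
∠L = 89.52° − 166.36° = -76.84°

-76.8°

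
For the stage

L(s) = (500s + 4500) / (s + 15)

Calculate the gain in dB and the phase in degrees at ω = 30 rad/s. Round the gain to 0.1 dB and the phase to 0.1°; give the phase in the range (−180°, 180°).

Substitute s = j30:
Numerator: 500(j30) + 4500 = 4500 + j15000
Denominator: (j30) + 15 = 15 + j30
|N| = √(4500² + 15000²) ≈ 15660, ∠N ≈ 73.30°
|D| = √(15² + 30²) ≈ 33.541, ∠D ≈ 63.43°
|L| = 15660 / 33.541 ≈ 466.89
Gain = 20 log₁₀(466.89) ≈ 53.38 dB
∠L = 73.30° − 63.43° = 9.87°

53.4 dB, 9.9°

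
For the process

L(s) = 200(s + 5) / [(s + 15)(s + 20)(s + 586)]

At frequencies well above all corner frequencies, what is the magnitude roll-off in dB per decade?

-40 dB/decade

Each pole contributes −20 dB/decade at high frequency; each zero contributes +20 dB/decade.
Net: 1 zero(s) − 3 pole(s) → -40 dB/decade.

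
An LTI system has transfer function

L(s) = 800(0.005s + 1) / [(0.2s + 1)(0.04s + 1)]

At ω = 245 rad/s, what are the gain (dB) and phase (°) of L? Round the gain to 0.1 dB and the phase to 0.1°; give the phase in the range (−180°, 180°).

At ω = 245 rad/s:
zero (1 + j245·0.005) = 1 + j1.225 → |·| ≈ 1.5813, ∠ ≈ 50.77°
pole (1 + j245·0.2) = 1 + j49 → |·| ≈ 49.01, ∠ ≈ 88.83°
pole (1 + j245·0.04) = 1 + j9.8 → |·| ≈ 9.8509, ∠ ≈ 84.17°
|L| = 800 · 1.5813 / (49.01 · 9.8509) ≈ 2.6203
Gain = 20 log₁₀(2.6203) ≈ 8.37 dB
∠L = (50.77°) − (88.83° + 84.17°) = -122.23°

8.4 dB, -122.2°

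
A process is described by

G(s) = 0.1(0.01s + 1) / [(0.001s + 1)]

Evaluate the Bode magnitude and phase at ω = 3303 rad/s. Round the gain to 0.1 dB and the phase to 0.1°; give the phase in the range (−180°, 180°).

-0.4 dB, 15.1°

At ω = 3303 rad/s:
zero (1 + j3303·0.01) = 1 + j33.03 → |·| ≈ 33.045, ∠ ≈ 88.27°
pole (1 + j3303·0.001) = 1 + j3.303 → |·| ≈ 3.4511, ∠ ≈ 73.16°
|G| = 0.1 · 33.045 / (3.4511) ≈ 0.95752
Gain = 20 log₁₀(0.95752) ≈ -0.38 dB
∠G = (88.27°) − (73.16°) = 15.11°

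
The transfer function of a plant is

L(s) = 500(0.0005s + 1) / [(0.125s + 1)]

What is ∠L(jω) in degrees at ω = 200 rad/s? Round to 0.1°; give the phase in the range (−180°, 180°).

-82.0°

At ω = 200 rad/s:
zero (1 + j200·0.0005) = 1 + j0.1 → |·| ≈ 1.005, ∠ ≈ 5.71°
pole (1 + j200·0.125) = 1 + j25 → |·| ≈ 25.02, ∠ ≈ 87.71°
∠L = (5.71°) − (87.71°) = -82.00°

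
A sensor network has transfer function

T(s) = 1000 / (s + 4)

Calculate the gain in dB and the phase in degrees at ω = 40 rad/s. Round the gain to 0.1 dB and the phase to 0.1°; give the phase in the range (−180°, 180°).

Substitute s = j40:
Numerator: 1000 = 1000 + j0
Denominator: (j40) + 4 = 4 + j40
|N| = √(1000² + 0²) ≈ 1000, ∠N ≈ 0.00°
|D| = √(4² + 40²) ≈ 40.2, ∠D ≈ 84.29°
|T| = 1000 / 40.2 ≈ 24.876
Gain = 20 log₁₀(24.876) ≈ 27.92 dB
∠T = 0.00° − 84.29° = -84.29°

27.9 dB, -84.3°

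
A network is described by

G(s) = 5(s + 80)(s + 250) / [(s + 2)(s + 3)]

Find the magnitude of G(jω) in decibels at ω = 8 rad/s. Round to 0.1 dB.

63.1 dB

At s = jω = j8:
zero (s+80): 80 + j8 → |·| = √(80²+8²) = √6464 ≈ 80.399, ∠ = arctan(8/80) ≈ 5.71°
zero (s+250): 250 + j8 → |·| = √(250²+8²) = √62564 ≈ 250.13, ∠ = arctan(8/250) ≈ 1.83°
pole (s+2): 2 + j8 → |·| = √(2²+8²) = √68 ≈ 8.2462, ∠ = arctan(8/2) ≈ 75.96°
pole (s+3): 3 + j8 → |·| = √(3²+8²) = √73 ≈ 8.544, ∠ = arctan(8/3) ≈ 69.44°
|G| = 5 · 20110 / 70.456 ≈ 1427.1
Gain = 20 log₁₀(1427.1) ≈ 63.09 dB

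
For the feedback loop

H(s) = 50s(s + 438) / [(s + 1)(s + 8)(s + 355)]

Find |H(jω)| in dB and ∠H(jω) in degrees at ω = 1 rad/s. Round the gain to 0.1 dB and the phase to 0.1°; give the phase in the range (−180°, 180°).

At s = jω = j1:
zero (s+438): 438 + j1 → |·| = √(438²+1²) = √191845 ≈ 438, ∠ = arctan(1/438) ≈ 0.13°
zero at origin: s = j1 → |·| = 1, ∠ = 90.00°
pole (s+1): 1 + j1 → |·| = √(1²+1²) = √2 ≈ 1.4142, ∠ = arctan(1/1) ≈ 45.00°
pole (s+8): 8 + j1 → |·| = √(8²+1²) = √65 ≈ 8.0623, ∠ = arctan(1/8) ≈ 7.13°
pole (s+355): 355 + j1 → |·| = √(355²+1²) = √126026 ≈ 355, ∠ = arctan(1/355) ≈ 0.16°
|H| = 50 · 438 / 4047.6 ≈ 5.4106
Gain = 20 log₁₀(5.4106) ≈ 14.66 dB
∠H = 90.13° − 52.29° = 37.84°

14.7 dB, 37.8°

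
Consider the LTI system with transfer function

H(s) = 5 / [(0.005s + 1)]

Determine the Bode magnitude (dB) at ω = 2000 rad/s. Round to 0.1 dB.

-6.1 dB

At ω = 2000 rad/s:
pole (1 + j2000·0.005) = 1 + j10 → |·| ≈ 10.05, ∠ ≈ 84.29°
|H| = 5 · 1 / (10.05) ≈ 0.49751
Gain = 20 log₁₀(0.49751) ≈ -6.06 dB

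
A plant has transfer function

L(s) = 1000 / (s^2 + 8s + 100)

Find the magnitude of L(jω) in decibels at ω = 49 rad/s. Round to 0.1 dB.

-7.4 dB

At s = jω = j49:
quadratic: (j49)² + 8·j49 + 100 = -2301 + j392 → |·| ≈ 2334.2, ∠ ≈ 170.33°
|L| = 1000 / 2334.2 ≈ 0.42841
Gain = 20 log₁₀(0.42841) ≈ -7.36 dB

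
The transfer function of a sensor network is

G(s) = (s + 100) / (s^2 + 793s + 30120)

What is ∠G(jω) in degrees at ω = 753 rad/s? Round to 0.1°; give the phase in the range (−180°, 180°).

Substitute s = j753:
Numerator: (j753) + 100 = 100 + j753
Denominator: (j753)^2 + 793(j753) + 30120 = -536889 + j597129
|N| = √(100² + 753²) ≈ 759.61, ∠N ≈ 82.44°
|D| = √(536889² + 597129²) ≈ 8.03e+05, ∠D ≈ 131.96°
∠G = 82.44° − 131.96° = -49.52°

-49.5°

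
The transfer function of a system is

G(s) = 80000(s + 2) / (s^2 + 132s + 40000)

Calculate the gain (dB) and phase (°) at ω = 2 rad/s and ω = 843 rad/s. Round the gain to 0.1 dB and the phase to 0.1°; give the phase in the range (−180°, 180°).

At s = jω = j2:
zero (s+2): 2 + j2 → |·| = √(2²+2²) = √8 ≈ 2.8284, ∠ = arctan(2/2) ≈ 45.00°
quadratic: (j2)² + 132·j2 + 40000 = 39996 + j264 → |·| ≈ 39997, ∠ ≈ 0.38°
|G| = 80000 · 2.8284 / 39997 ≈ 5.6572
Gain = 20 log₁₀(5.6572) ≈ 15.05 dB
∠G = 45.00° − 0.38° = 44.62°

At s = jω = j843:
zero (s+2): 2 + j843 → |·| = √(2²+843²) = √710653 ≈ 843, ∠ = arctan(843/2) ≈ 89.86°
quadratic: (j843)² + 132·j843 + 40000 = -670649 + j111276 → |·| ≈ 6.7982e+05, ∠ ≈ 170.58°
|G| = 80000 · 843 / 6.7982e+05 ≈ 99.203
Gain = 20 log₁₀(99.203) ≈ 39.93 dB
∠G = 89.86° − 170.58° = -80.72°

ω = 2: 15.1 dB, 44.6°; ω = 843: 39.9 dB, -80.7°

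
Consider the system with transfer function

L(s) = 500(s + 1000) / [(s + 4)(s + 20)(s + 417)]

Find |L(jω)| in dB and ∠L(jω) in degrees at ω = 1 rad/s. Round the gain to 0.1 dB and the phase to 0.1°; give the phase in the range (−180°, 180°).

23.2 dB, -17.0°

At s = jω = j1:
zero (s+1000): 1000 + j1 → |·| = √(1000²+1²) = √1000001 ≈ 1000, ∠ = arctan(1/1000) ≈ 0.06°
pole (s+4): 4 + j1 → |·| = √(4²+1²) = √17 ≈ 4.1231, ∠ = arctan(1/4) ≈ 14.04°
pole (s+20): 20 + j1 → |·| = √(20²+1²) = √401 ≈ 20.025, ∠ = arctan(1/20) ≈ 2.86°
pole (s+417): 417 + j1 → |·| = √(417²+1²) = √173890 ≈ 417, ∠ = arctan(1/417) ≈ 0.14°
|L| = 500 · 1000 / 34430 ≈ 14.522
Gain = 20 log₁₀(14.522) ≈ 23.24 dB
∠L = 0.06° − 17.04° = -16.98°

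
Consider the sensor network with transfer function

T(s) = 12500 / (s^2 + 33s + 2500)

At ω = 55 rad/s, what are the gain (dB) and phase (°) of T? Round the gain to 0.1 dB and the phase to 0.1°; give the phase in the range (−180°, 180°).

16.4 dB, -106.1°

At s = jω = j55:
quadratic: (j55)² + 33·j55 + 2500 = -525 + j1815 → |·| ≈ 1889.4, ∠ ≈ 106.13°
|T| = 12500 / 1889.4 ≈ 6.6159
Gain = 20 log₁₀(6.6159) ≈ 16.41 dB
∠T = 0.00° − 106.13° = -106.13°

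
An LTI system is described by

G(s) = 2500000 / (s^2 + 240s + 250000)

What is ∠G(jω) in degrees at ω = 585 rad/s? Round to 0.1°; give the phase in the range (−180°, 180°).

-123.3°

At s = jω = j585:
quadratic: (j585)² + 240·j585 + 250000 = -92225 + j140400 → |·| ≈ 1.6798e+05, ∠ ≈ 123.30°
∠G = 0.00° − 123.30° = -123.30°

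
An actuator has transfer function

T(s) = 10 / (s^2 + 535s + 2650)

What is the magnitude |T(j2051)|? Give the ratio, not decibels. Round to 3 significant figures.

2.30e-06

Substitute s = j2051:
Numerator: 10 = 10 + j0
Denominator: (j2051)^2 + 535(j2051) + 2650 = -4203951 + j1097285
|N| = √(10² + 0²) ≈ 10, ∠N ≈ 0.00°
|D| = √(4203951² + 1097285²) ≈ 4.3448e+06, ∠D ≈ 165.37°
|T| = 10 / 4.3448e+06 ≈ 2.3016e-06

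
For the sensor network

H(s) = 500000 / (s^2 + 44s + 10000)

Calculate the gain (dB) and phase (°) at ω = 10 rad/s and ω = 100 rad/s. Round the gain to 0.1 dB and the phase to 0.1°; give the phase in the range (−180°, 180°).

ω = 10: 34.1 dB, -2.5°; ω = 100: 41.1 dB, -90.0°

At s = jω = j10:
quadratic: (j10)² + 44·j10 + 10000 = 9900 + j440 → |·| ≈ 9909.8, ∠ ≈ 2.54°
|H| = 500000 / 9909.8 ≈ 50.455
Gain = 20 log₁₀(50.455) ≈ 34.06 dB
∠H = 0.00° − 2.54° = -2.54°

At s = jω = j100:
quadratic: (j100)² + 44·j100 + 10000 = 0 + j4400 → |·| ≈ 4400, ∠ ≈ 90.00°
|H| = 500000 / 4400 ≈ 113.64
Gain = 20 log₁₀(113.64) ≈ 41.11 dB
∠H = 0.00° − 90.00° = -90.00°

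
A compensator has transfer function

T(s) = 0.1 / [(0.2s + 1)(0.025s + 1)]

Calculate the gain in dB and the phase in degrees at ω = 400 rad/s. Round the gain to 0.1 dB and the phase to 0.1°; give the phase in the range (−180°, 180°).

-78.1 dB, -173.6°

At ω = 400 rad/s:
pole (1 + j400·0.2) = 1 + j80 → |·| ≈ 80.006, ∠ ≈ 89.28°
pole (1 + j400·0.025) = 1 + j10 → |·| ≈ 10.05, ∠ ≈ 84.29°
|T| = 0.1 · 1 / (80.006 · 10.05) ≈ 0.00012437
Gain = 20 log₁₀(0.00012437) ≈ -78.11 dB
∠T = (0°) − (89.28° + 84.29°) = -173.57°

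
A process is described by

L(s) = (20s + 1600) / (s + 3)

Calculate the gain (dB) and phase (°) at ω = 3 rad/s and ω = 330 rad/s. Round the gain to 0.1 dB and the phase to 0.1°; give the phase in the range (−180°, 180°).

ω = 3: 51.5 dB, -42.9°; ω = 330: 26.3 dB, -13.1°

Substitute s = j3:
Numerator: 20(j3) + 1600 = 1600 + j60
Denominator: (j3) + 3 = 3 + j3
|N| = √(1600² + 60²) ≈ 1601.1, ∠N ≈ 2.15°
|D| = √(3² + 3²) ≈ 4.2426, ∠D ≈ 45.00°
|L| = 1601.1 / 4.2426 ≈ 377.39
Gain = 20 log₁₀(377.39) ≈ 51.54 dB
∠L = 2.15° − 45.00° = -42.85°

Substitute s = j330:
Numerator: 20(j330) + 1600 = 1600 + j6600
Denominator: (j330) + 3 = 3 + j330
|N| = √(1600² + 6600²) ≈ 6791.2, ∠N ≈ 76.37°
|D| = √(3² + 330²) ≈ 330.01, ∠D ≈ 89.48°
|L| = 6791.2 / 330.01 ≈ 20.579
Gain = 20 log₁₀(20.579) ≈ 26.27 dB
∠L = 76.37° − 89.48° = -13.11°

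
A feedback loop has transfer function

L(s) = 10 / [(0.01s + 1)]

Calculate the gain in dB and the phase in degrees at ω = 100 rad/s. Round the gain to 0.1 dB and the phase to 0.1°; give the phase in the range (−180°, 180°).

At ω = 100 rad/s:
pole (1 + j100·0.01) = 1 + j1 → |·| ≈ 1.4142, ∠ ≈ 45.00°
|L| = 10 · 1 / (1.4142) ≈ 7.0711
Gain = 20 log₁₀(7.0711) ≈ 16.99 dB
∠L = (0°) − (45.00°) = -45.00°

17.0 dB, -45.0°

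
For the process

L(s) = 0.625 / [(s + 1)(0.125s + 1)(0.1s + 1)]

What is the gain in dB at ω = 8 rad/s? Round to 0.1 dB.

-27.4 dB

At ω = 8 rad/s:
pole (1 + j8·1) = 1 + j8 → |·| ≈ 8.0623, ∠ ≈ 82.87°
pole (1 + j8·0.125) = 1 + j1 → |·| ≈ 1.4142, ∠ ≈ 45.00°
pole (1 + j8·0.1) = 1 + j0.8 → |·| ≈ 1.2806, ∠ ≈ 38.66°
|L| = 0.625 · 1 / (8.0623 · 1.4142 · 1.2806) ≈ 0.042805
Gain = 20 log₁₀(0.042805) ≈ -27.37 dB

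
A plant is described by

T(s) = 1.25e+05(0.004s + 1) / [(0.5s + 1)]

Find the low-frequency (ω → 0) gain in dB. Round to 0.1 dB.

T(0) = 1.25e+05 · 1 / 1 = 1.25e+05
20 log₁₀(1.25e+05) ≈ 101.94 dB

101.9 dB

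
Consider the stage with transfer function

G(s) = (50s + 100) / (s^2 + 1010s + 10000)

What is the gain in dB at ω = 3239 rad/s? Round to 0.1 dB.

Substitute s = j3239:
Numerator: 50(j3239) + 100 = 100 + j161950
Denominator: (j3239)^2 + 1010(j3239) + 10000 = -10481121 + j3271390
|N| = √(100² + 161950²) ≈ 1.6195e+05, ∠N ≈ 89.96°
|D| = √(10481121² + 3271390²) ≈ 1.098e+07, ∠D ≈ 162.67°
|G| = 1.6195e+05 / 1.098e+07 ≈ 0.01475
Gain = 20 log₁₀(0.01475) ≈ -36.62 dB

-36.6 dB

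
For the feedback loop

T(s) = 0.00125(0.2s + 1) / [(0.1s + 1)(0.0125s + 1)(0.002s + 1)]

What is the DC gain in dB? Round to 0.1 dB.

-58.1 dB

T(0) = 0.00125 · 1 / 1 = 0.00125
20 log₁₀(0.00125) ≈ -58.06 dB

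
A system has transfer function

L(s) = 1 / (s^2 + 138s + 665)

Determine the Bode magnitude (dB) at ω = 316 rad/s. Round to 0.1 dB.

Substitute s = j316:
Numerator: 1 = 1 + j0
Denominator: (j316)^2 + 138(j316) + 665 = -99191 + j43608
|N| = √(1² + 0²) ≈ 1, ∠N ≈ 0.00°
|D| = √(99191² + 43608²) ≈ 1.0835e+05, ∠D ≈ 156.27°
|L| = 1 / 1.0835e+05 ≈ 9.2293e-06
Gain = 20 log₁₀(9.2293e-06) ≈ -100.70 dB

-100.7 dB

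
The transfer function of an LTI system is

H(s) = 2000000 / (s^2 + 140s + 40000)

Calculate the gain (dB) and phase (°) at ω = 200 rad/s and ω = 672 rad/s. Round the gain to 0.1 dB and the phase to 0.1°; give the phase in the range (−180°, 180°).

ω = 200: 37.1 dB, -90.0°; ω = 672: 13.5 dB, -167.1°

At s = jω = j200:
quadratic: (j200)² + 140·j200 + 40000 = 0 + j28000 → |·| ≈ 28000, ∠ ≈ 90.00°
|H| = 2000000 / 28000 ≈ 71.429
Gain = 20 log₁₀(71.429) ≈ 37.08 dB
∠H = 0.00° − 90.00° = -90.00°

At s = jω = j672:
quadratic: (j672)² + 140·j672 + 40000 = -411584 + j94080 → |·| ≈ 4.222e+05, ∠ ≈ 167.12°
|H| = 2000000 / 4.222e+05 ≈ 4.7371
Gain = 20 log₁₀(4.7371) ≈ 13.51 dB
∠H = 0.00° − 167.12° = -167.12°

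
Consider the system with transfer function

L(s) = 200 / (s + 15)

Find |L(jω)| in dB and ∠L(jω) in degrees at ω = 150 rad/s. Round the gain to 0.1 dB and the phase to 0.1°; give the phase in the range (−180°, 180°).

At s = jω = j150:
pole (s+15): 15 + j150 → |·| = √(15²+150²) = √22725 ≈ 150.75, ∠ = arctan(150/15) ≈ 84.29°
|L| = 200 / 150.75 ≈ 1.3267
Gain = 20 log₁₀(1.3267) ≈ 2.46 dB
∠L = 0.00° − 84.29° = -84.29°

2.5 dB, -84.3°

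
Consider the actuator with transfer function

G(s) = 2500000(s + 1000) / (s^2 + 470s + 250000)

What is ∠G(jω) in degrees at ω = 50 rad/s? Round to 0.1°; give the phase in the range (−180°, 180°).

At s = jω = j50:
zero (s+1000): 1000 + j50 → |·| = √(1000²+50²) = √1002500 ≈ 1001.2, ∠ = arctan(50/1000) ≈ 2.86°
quadratic: (j50)² + 470·j50 + 250000 = 247500 + j23500 → |·| ≈ 2.4861e+05, ∠ ≈ 5.42°
∠G = 2.86° − 5.42° = -2.56°

-2.6°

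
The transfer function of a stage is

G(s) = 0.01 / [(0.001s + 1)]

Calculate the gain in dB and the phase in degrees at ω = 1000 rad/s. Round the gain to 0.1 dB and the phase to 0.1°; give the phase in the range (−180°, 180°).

-43.0 dB, -45.0°

At ω = 1000 rad/s:
pole (1 + j1000·0.001) = 1 + j1 → |·| ≈ 1.4142, ∠ ≈ 45.00°
|G| = 0.01 · 1 / (1.4142) ≈ 0.0070711
Gain = 20 log₁₀(0.0070711) ≈ -43.01 dB
∠G = (0°) − (45.00°) = -45.00°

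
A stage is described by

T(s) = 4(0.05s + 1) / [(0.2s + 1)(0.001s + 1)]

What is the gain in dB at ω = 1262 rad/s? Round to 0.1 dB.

At ω = 1262 rad/s:
zero (1 + j1262·0.05) = 1 + j63.1 → |·| ≈ 63.108, ∠ ≈ 89.09°
pole (1 + j1262·0.2) = 1 + j252.4 → |·| ≈ 252.4, ∠ ≈ 89.77°
pole (1 + j1262·0.001) = 1 + j1.262 → |·| ≈ 1.6102, ∠ ≈ 51.61°
|T| = 4 · 63.108 / (252.4 · 1.6102) ≈ 0.62112
Gain = 20 log₁₀(0.62112) ≈ -4.14 dB

-4.1 dB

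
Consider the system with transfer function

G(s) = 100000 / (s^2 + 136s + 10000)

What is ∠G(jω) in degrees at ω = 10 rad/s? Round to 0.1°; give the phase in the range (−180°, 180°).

-7.8°

At s = jω = j10:
quadratic: (j10)² + 136·j10 + 10000 = 9900 + j1360 → |·| ≈ 9993, ∠ ≈ 7.82°
∠G = 0.00° − 7.82° = -7.82°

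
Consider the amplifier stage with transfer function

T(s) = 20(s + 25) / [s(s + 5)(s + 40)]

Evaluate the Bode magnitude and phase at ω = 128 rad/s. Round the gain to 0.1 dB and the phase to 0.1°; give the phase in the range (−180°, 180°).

At s = jω = j128:
zero (s+25): 25 + j128 → |·| = √(25²+128²) = √17009 ≈ 130.42, ∠ = arctan(128/25) ≈ 78.95°
pole (s+5): 5 + j128 → |·| = √(5²+128²) = √16409 ≈ 128.1, ∠ = arctan(128/5) ≈ 87.76°
pole (s+40): 40 + j128 → |·| = √(40²+128²) = √17984 ≈ 134.1, ∠ = arctan(128/40) ≈ 72.65°
pole at origin: |s| = 128, ∠ = 90.00° (in denominator)
|T| = 20 · 130.42 / 2.1988e+06 ≈ 0.0011863
Gain = 20 log₁₀(0.0011863) ≈ -58.52 dB
∠T = 78.95° − 250.41° = -171.46°

-58.5 dB, -171.5°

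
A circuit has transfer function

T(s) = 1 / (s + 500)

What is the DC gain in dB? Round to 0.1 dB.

T(0) = 1 / 500 = 0.002
20 log₁₀(0.002) ≈ -53.98 dB

-54.0 dB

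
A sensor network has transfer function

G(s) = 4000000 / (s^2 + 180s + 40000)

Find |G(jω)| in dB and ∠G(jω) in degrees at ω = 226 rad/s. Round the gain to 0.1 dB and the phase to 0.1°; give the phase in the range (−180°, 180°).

At s = jω = j226:
quadratic: (j226)² + 180·j226 + 40000 = -11076 + j40680 → |·| ≈ 42161, ∠ ≈ 105.23°
|G| = 4000000 / 42161 ≈ 94.874
Gain = 20 log₁₀(94.874) ≈ 39.54 dB
∠G = 0.00° − 105.23° = -105.23°

39.5 dB, -105.2°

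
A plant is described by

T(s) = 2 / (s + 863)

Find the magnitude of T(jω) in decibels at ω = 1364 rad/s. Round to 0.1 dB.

At s = jω = j1364:
pole (s+863): 863 + j1364 → |·| = √(863²+1364²) = √2605265 ≈ 1614.1, ∠ = arctan(1364/863) ≈ 57.68°
|T| = 2 / 1614.1 ≈ 0.0012391
Gain = 20 log₁₀(0.0012391) ≈ -58.14 dB

-58.1 dB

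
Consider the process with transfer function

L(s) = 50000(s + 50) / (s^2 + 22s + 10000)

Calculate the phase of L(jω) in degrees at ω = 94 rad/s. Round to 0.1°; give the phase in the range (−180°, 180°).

At s = jω = j94:
zero (s+50): 50 + j94 → |·| = √(50²+94²) = √11336 ≈ 106.47, ∠ = arctan(94/50) ≈ 61.99°
quadratic: (j94)² + 22·j94 + 10000 = 1164 + j2068 → |·| ≈ 2373.1, ∠ ≈ 60.63°
∠L = 61.99° − 60.63° = 1.36°

1.4°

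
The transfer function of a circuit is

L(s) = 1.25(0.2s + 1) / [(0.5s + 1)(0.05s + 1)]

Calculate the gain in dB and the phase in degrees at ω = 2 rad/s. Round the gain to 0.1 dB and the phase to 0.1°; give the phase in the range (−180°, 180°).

-0.5 dB, -28.9°

At ω = 2 rad/s:
zero (1 + j2·0.2) = 1 + j0.4 → |·| ≈ 1.077, ∠ ≈ 21.80°
pole (1 + j2·0.5) = 1 + j1 → |·| ≈ 1.4142, ∠ ≈ 45.00°
pole (1 + j2·0.05) = 1 + j0.1 → |·| ≈ 1.005, ∠ ≈ 5.71°
|L| = 1.25 · 1.077 / (1.4142 · 1.005) ≈ 0.94722
Gain = 20 log₁₀(0.94722) ≈ -0.47 dB
∠L = (21.80°) − (45.00° + 5.71°) = -28.91°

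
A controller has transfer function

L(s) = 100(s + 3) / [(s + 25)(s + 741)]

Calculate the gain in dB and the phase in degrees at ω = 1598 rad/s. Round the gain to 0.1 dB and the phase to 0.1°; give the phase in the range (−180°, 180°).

At s = jω = j1598:
zero (s+3): 3 + j1598 → |·| = √(3²+1598²) = √2553613 ≈ 1598, ∠ = arctan(1598/3) ≈ 89.89°
pole (s+25): 25 + j1598 → |·| = √(25²+1598²) = √2554229 ≈ 1598.2, ∠ = arctan(1598/25) ≈ 89.10°
pole (s+741): 741 + j1598 → |·| = √(741²+1598²) = √3102685 ≈ 1761.4, ∠ = arctan(1598/741) ≈ 65.12°
|L| = 100 · 1598 / 2.8151e+06 ≈ 0.056765
Gain = 20 log₁₀(0.056765) ≈ -24.92 dB
∠L = 89.89° − 154.22° = -64.33°

-24.9 dB, -64.3°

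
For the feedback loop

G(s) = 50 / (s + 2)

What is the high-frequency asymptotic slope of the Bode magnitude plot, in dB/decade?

Each pole contributes −20 dB/decade at high frequency; each zero contributes +20 dB/decade.
Net: 0 zero(s) − 1 pole(s) → -20 dB/decade.

-20 dB/decade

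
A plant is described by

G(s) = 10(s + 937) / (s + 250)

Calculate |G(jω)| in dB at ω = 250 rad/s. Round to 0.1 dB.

28.8 dB

At s = jω = j250:
zero (s+937): 937 + j250 → |·| = √(937²+250²) = √940469 ≈ 969.78, ∠ = arctan(250/937) ≈ 14.94°
pole (s+250): 250 + j250 → |·| = √(250²+250²) = √125000 ≈ 353.55, ∠ = arctan(250/250) ≈ 45.00°
|G| = 10 · 969.78 / 353.55 ≈ 27.43
Gain = 20 log₁₀(27.43) ≈ 28.76 dB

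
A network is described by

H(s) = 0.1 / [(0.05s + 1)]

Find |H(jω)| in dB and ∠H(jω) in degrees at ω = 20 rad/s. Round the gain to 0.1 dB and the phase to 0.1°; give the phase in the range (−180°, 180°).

At ω = 20 rad/s:
pole (1 + j20·0.05) = 1 + j1 → |·| ≈ 1.4142, ∠ ≈ 45.00°
|H| = 0.1 · 1 / (1.4142) ≈ 0.070711
Gain = 20 log₁₀(0.070711) ≈ -23.01 dB
∠H = (0°) − (45.00°) = -45.00°

-23.0 dB, -45.0°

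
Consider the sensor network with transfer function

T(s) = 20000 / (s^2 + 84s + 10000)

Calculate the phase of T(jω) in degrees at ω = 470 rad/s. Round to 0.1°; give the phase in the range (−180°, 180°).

-169.4°

At s = jω = j470:
quadratic: (j470)² + 84·j470 + 10000 = -210900 + j39480 → |·| ≈ 2.1456e+05, ∠ ≈ 169.40°
∠T = 0.00° − 169.40° = -169.40°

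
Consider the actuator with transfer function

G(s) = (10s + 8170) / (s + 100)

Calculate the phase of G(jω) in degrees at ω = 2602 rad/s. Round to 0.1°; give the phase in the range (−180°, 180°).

-15.2°

Substitute s = j2602:
Numerator: 10(j2602) + 8170 = 8170 + j26020
Denominator: (j2602) + 100 = 100 + j2602
|N| = √(8170² + 26020²) ≈ 27273, ∠N ≈ 72.57°
|D| = √(100² + 2602²) ≈ 2603.9, ∠D ≈ 87.80°
∠G = 72.57° − 87.80° = -15.23°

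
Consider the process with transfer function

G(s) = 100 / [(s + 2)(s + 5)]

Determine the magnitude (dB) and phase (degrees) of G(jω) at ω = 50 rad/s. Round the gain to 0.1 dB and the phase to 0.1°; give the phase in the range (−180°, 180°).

At s = jω = j50:
pole (s+2): 2 + j50 → |·| = √(2²+50²) = √2504 ≈ 50.04, ∠ = arctan(50/2) ≈ 87.71°
pole (s+5): 5 + j50 → |·| = √(5²+50²) = √2525 ≈ 50.249, ∠ = arctan(50/5) ≈ 84.29°
|G| = 100 / 2514.5 ≈ 0.039769
Gain = 20 log₁₀(0.039769) ≈ -28.01 dB
∠G = 0.00° − 172.00° = -172.00°

-28.0 dB, -172.0°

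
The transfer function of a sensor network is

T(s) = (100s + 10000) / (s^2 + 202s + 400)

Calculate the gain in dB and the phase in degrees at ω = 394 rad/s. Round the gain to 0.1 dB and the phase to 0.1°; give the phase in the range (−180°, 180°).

Substitute s = j394:
Numerator: 100(j394) + 10000 = 10000 + j39400
Denominator: (j394)^2 + 202(j394) + 400 = -154836 + j79588
|N| = √(10000² + 39400²) ≈ 40649, ∠N ≈ 75.76°
|D| = √(154836² + 79588²) ≈ 1.7409e+05, ∠D ≈ 152.80°
|T| = 40649 / 1.7409e+05 ≈ 0.23349
Gain = 20 log₁₀(0.23349) ≈ -12.63 dB
∠T = 75.76° − 152.80° = -77.04°

-12.6 dB, -77.0°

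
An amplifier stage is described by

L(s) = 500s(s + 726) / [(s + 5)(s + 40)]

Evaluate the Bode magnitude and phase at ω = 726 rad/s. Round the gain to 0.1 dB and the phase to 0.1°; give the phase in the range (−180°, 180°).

At s = jω = j726:
zero (s+726): 726 + j726 → |·| = √(726²+726²) = √1054152 ≈ 1026.7, ∠ = arctan(726/726) ≈ 45.00°
zero at origin: s = j726 → |·| = 726, ∠ = 90.00°
pole (s+5): 5 + j726 → |·| = √(5²+726²) = √527101 ≈ 726.02, ∠ = arctan(726/5) ≈ 89.61°
pole (s+40): 40 + j726 → |·| = √(40²+726²) = √528676 ≈ 727.1, ∠ = arctan(726/40) ≈ 86.85°
|L| = 500 · 7.4538e+05 / 5.2789e+05 ≈ 706
Gain = 20 log₁₀(706) ≈ 56.98 dB
∠L = 135.00° − 176.46° = -41.46°

57.0 dB, -41.5°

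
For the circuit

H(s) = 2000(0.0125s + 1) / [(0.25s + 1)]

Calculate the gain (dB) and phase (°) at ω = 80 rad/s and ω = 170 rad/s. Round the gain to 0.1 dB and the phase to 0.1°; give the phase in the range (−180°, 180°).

ω = 80: 43.0 dB, -42.1°; ω = 170: 40.9 dB, -23.9°

At ω = 80 rad/s:
zero (1 + j80·0.0125) = 1 + j1 → |·| ≈ 1.4142, ∠ ≈ 45.00°
pole (1 + j80·0.25) = 1 + j20 → |·| ≈ 20.025, ∠ ≈ 87.14°
|H| = 2000 · 1.4142 / (20.025) ≈ 141.24
Gain = 20 log₁₀(141.24) ≈ 43.00 dB
∠H = (45.00°) − (87.14°) = -42.14°

At ω = 170 rad/s:
zero (1 + j170·0.0125) = 1 + j2.125 → |·| ≈ 2.3485, ∠ ≈ 64.80°
pole (1 + j170·0.25) = 1 + j42.5 → |·| ≈ 42.512, ∠ ≈ 88.65°
|H| = 2000 · 2.3485 / (42.512) ≈ 110.49
Gain = 20 log₁₀(110.49) ≈ 40.87 dB
∠H = (64.80°) − (88.65°) = -23.85°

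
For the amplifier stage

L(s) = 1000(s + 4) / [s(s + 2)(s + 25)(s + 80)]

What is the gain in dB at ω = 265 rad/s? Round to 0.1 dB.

-85.8 dB

At s = jω = j265:
zero (s+4): 4 + j265 → |·| = √(4²+265²) = √70241 ≈ 265.03, ∠ = arctan(265/4) ≈ 89.14°
pole (s+2): 2 + j265 → |·| = √(2²+265²) = √70229 ≈ 265.01, ∠ = arctan(265/2) ≈ 89.57°
pole (s+25): 25 + j265 → |·| = √(25²+265²) = √70850 ≈ 266.18, ∠ = arctan(265/25) ≈ 84.61°
pole (s+80): 80 + j265 → |·| = √(80²+265²) = √76625 ≈ 276.81, ∠ = arctan(265/80) ≈ 73.20°
pole at origin: |s| = 265, ∠ = 90.00° (in denominator)
|L| = 1000 · 265.03 / 5.1745e+09 ≈ 5.1218e-05
Gain = 20 log₁₀(5.1218e-05) ≈ -85.81 dB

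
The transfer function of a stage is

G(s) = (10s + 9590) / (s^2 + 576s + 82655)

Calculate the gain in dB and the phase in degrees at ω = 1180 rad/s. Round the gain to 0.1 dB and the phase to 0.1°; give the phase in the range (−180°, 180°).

Substitute s = j1180:
Numerator: 10(j1180) + 9590 = 9590 + j11800
Denominator: (j1180)^2 + 576(j1180) + 82655 = -1309745 + j679680
|N| = √(9590² + 11800²) ≈ 15206, ∠N ≈ 50.90°
|D| = √(1309745² + 679680²) ≈ 1.4756e+06, ∠D ≈ 152.57°
|G| = 15206 / 1.4756e+06 ≈ 0.010305
Gain = 20 log₁₀(0.010305) ≈ -39.74 dB
∠G = 50.90° − 152.57° = -101.67°

-39.7 dB, -101.7°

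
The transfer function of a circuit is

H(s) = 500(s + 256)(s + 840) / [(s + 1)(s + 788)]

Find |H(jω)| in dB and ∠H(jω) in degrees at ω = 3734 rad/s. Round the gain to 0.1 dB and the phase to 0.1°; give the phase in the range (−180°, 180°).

At s = jω = j3734:
zero (s+256): 256 + j3734 → |·| = √(256²+3734²) = √14008292 ≈ 3742.8, ∠ = arctan(3734/256) ≈ 86.08°
zero (s+840): 840 + j3734 → |·| = √(840²+3734²) = √14648356 ≈ 3827.3, ∠ = arctan(3734/840) ≈ 77.32°
pole (s+1): 1 + j3734 → |·| = √(1²+3734²) = √13942757 ≈ 3734, ∠ = arctan(3734/1) ≈ 89.98°
pole (s+788): 788 + j3734 → |·| = √(788²+3734²) = √14563700 ≈ 3816.2, ∠ = arctan(3734/788) ≈ 78.08°
|H| = 500 · 1.4325e+07 / 1.425e+07 ≈ 502.63
Gain = 20 log₁₀(502.63) ≈ 54.02 dB
∠H = 163.40° − 168.06° = -4.66°

54.0 dB, -4.7°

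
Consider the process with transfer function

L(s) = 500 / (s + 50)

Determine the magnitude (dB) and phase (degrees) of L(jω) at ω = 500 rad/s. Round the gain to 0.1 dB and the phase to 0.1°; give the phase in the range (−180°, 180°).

-0.0 dB, -84.3°

At s = jω = j500:
pole (s+50): 50 + j500 → |·| = √(50²+500²) = √252500 ≈ 502.49, ∠ = arctan(500/50) ≈ 84.29°
|L| = 500 / 502.49 ≈ 0.99504
Gain = 20 log₁₀(0.99504) ≈ -0.04 dB
∠L = 0.00° − 84.29° = -84.29°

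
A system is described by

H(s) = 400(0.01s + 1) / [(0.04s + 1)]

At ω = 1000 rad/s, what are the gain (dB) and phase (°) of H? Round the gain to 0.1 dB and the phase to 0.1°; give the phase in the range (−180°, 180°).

At ω = 1000 rad/s:
zero (1 + j1000·0.01) = 1 + j10 → |·| ≈ 10.05, ∠ ≈ 84.29°
pole (1 + j1000·0.04) = 1 + j40 → |·| ≈ 40.012, ∠ ≈ 88.57°
|H| = 400 · 10.05 / (40.012) ≈ 100.47
Gain = 20 log₁₀(100.47) ≈ 40.04 dB
∠H = (84.29°) − (88.57°) = -4.28°

40.0 dB, -4.3°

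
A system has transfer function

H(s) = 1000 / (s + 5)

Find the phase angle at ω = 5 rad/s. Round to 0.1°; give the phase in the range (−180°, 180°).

-45.0°

Substitute s = j5:
Numerator: 1000 = 1000 + j0
Denominator: (j5) + 5 = 5 + j5
|N| = √(1000² + 0²) ≈ 1000, ∠N ≈ 0.00°
|D| = √(5² + 5²) ≈ 7.0711, ∠D ≈ 45.00°
∠H = 0.00° − 45.00° = -45.00°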